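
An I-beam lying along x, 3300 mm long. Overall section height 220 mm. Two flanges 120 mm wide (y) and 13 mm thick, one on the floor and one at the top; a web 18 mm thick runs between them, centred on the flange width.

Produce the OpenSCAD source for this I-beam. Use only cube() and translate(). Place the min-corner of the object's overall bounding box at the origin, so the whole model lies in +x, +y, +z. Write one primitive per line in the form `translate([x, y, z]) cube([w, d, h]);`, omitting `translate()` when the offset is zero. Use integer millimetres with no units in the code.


cube([3300, 120, 13]);
translate([0, 51, 13]) cube([3300, 18, 194]);
translate([0, 0, 207]) cube([3300, 120, 13]);


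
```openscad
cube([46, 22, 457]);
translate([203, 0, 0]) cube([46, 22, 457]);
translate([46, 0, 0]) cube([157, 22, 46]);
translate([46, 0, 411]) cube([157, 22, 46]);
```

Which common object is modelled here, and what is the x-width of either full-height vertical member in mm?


A picture frame. The border width is 46 mm.

Four thin pieces enclosing a rectangular opening — a picture frame. The two full-height stiles are 457 mm tall; the top rail sits at z = 411 and is 46 mm tall, so the border above the opening is 457 − 411 = 46 mm, matching the stile x-width.


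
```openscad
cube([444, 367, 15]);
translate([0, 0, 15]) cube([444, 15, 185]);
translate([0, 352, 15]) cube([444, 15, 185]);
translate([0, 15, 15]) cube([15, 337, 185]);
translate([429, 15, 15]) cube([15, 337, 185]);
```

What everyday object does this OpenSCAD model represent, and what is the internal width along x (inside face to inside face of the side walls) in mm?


An open box. The internal width is 414 mm.

A 444×367 base slab with four walls standing on it — an open box. The base is 444 mm wide and the walls are 15 mm thick, so the internal width is 444 − 2 × 15 = 414 mm.


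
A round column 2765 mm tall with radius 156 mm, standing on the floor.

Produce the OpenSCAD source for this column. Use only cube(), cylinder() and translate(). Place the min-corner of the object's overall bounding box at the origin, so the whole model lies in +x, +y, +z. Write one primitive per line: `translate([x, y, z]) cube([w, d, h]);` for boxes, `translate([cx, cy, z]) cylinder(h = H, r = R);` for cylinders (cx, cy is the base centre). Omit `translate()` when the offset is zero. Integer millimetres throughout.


translate([156, 156, 0]) cylinder(h = 2765, r = 156);


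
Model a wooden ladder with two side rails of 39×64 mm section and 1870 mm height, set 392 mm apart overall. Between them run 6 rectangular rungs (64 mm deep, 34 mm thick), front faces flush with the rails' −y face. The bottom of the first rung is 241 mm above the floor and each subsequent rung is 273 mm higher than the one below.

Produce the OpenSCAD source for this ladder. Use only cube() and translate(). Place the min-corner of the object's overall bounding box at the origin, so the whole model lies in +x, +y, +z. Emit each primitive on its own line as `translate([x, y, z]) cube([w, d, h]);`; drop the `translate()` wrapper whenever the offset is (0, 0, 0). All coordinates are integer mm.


cube([39, 64, 1870]);
translate([353, 0, 0]) cube([39, 64, 1870]);
translate([39, 0, 241]) cube([314, 64, 34]);
translate([39, 0, 514]) cube([314, 64, 34]);
translate([39, 0, 787]) cube([314, 64, 34]);
translate([39, 0, 1060]) cube([314, 64, 34]);
translate([39, 0, 1333]) cube([314, 64, 34]);
translate([39, 0, 1606]) cube([314, 64, 34]);


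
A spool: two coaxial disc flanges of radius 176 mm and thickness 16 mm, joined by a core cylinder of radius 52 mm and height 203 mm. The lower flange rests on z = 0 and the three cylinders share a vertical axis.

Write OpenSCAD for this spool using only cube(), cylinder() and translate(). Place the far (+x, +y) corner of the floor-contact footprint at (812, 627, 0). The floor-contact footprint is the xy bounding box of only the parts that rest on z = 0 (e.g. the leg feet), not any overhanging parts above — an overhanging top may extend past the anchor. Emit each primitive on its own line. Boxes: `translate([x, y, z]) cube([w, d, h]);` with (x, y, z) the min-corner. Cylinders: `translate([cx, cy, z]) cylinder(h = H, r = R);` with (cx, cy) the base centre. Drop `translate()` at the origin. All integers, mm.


translate([636, 451, 0]) cylinder(h = 16, r = 176);
translate([636, 451, 16]) cylinder(h = 203, r = 52);
translate([636, 451, 219]) cylinder(h = 16, r = 176);


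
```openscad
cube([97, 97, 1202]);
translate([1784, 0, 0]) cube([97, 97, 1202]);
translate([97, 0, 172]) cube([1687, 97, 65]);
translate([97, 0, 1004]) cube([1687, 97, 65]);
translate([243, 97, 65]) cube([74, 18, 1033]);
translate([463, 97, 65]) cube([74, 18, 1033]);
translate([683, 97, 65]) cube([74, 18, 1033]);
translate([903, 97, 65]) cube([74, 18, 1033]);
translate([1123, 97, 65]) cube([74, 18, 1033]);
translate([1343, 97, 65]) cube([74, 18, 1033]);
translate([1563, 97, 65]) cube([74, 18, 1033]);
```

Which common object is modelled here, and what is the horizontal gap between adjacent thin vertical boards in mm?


A fence section. The picket gap is 146 mm.

Two posts, two rails, 7 pickets — a fence section. Span 1687 mm holds 7 pickets of 74 mm with 8 equal gaps: ⌊(1687 − 7·74) / 8⌋ = 146 mm.


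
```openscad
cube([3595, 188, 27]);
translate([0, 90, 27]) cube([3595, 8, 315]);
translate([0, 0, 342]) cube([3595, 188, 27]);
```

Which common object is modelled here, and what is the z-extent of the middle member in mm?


An I-beam. The web height is 315 mm.

Two wide flanges with a thin centred web — an I-beam. Overall 369 mm minus two 27 mm flanges gives a web of 369 − 2·27 = 315 mm.


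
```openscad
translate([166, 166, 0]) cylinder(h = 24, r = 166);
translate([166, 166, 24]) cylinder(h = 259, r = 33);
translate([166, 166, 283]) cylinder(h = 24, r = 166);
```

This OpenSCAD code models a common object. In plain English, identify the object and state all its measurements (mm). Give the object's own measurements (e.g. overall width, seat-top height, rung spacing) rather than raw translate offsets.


A spool: two coaxial disc flanges of radius 166 mm and thickness 24 mm, joined by a core cylinder of radius 33 mm and height 259 mm. The lower flange rests on z = 0 and the three cylinders share a vertical axis.


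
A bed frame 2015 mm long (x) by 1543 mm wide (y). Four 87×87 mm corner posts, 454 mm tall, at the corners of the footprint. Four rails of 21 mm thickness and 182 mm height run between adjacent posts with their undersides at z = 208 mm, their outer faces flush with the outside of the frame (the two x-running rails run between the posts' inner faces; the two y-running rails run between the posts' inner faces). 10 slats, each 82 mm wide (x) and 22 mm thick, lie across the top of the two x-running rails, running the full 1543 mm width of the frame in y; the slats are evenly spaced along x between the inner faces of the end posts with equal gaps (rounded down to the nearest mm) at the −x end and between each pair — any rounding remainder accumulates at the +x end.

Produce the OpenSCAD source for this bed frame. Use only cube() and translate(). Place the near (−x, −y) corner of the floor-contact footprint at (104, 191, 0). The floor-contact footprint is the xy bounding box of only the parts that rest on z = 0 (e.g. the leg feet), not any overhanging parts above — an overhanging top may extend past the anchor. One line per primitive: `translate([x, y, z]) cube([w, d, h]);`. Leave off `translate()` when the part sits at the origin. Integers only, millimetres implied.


translate([104, 191, 0]) cube([87, 87, 454]);
translate([104, 1647, 0]) cube([87, 87, 454]);
translate([2032, 191, 0]) cube([87, 87, 454]);
translate([2032, 1647, 0]) cube([87, 87, 454]);
translate([191, 191, 208]) cube([1841, 21, 182]);
translate([191, 1713, 208]) cube([1841, 21, 182]);
translate([104, 278, 208]) cube([21, 1369, 182]);
translate([2098, 278, 208]) cube([21, 1369, 182]);
translate([283, 191, 390]) cube([82, 1543, 22]);
translate([457, 191, 390]) cube([82, 1543, 22]);
translate([631, 191, 390]) cube([82, 1543, 22]);
translate([805, 191, 390]) cube([82, 1543, 22]);
translate([979, 191, 390]) cube([82, 1543, 22]);
translate([1153, 191, 390]) cube([82, 1543, 22]);
translate([1327, 191, 390]) cube([82, 1543, 22]);
translate([1501, 191, 390]) cube([82, 1543, 22]);
translate([1675, 191, 390]) cube([82, 1543, 22]);
translate([1849, 191, 390]) cube([82, 1543, 22]);


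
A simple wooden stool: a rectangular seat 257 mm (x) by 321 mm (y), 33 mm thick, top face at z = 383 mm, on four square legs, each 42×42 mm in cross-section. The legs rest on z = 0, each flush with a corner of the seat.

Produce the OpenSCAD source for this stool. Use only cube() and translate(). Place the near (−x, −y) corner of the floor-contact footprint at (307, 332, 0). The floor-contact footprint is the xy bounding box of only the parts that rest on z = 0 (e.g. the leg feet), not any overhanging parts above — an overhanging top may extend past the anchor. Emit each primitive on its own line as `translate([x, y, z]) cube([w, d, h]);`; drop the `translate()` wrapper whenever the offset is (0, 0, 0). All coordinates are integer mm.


translate([307, 332, 350]) cube([257, 321, 33]);
translate([307, 332, 0]) cube([42, 42, 350]);
translate([522, 332, 0]) cube([42, 42, 350]);
translate([307, 611, 0]) cube([42, 42, 350]);
translate([522, 611, 0]) cube([42, 42, 350]);


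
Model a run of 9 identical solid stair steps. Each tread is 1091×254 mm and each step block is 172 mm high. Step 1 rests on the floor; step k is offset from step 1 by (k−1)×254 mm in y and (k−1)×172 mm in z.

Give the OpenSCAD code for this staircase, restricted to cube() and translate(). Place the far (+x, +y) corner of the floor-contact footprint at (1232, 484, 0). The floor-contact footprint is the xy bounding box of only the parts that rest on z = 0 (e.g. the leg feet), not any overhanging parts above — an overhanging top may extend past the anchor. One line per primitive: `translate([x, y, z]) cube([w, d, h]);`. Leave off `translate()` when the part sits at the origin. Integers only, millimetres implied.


translate([141, 230, 0]) cube([1091, 254, 172]);
translate([141, 484, 172]) cube([1091, 254, 172]);
translate([141, 738, 344]) cube([1091, 254, 172]);
translate([141, 992, 516]) cube([1091, 254, 172]);
translate([141, 1246, 688]) cube([1091, 254, 172]);
translate([141, 1500, 860]) cube([1091, 254, 172]);
translate([141, 1754, 1032]) cube([1091, 254, 172]);
translate([141, 2008, 1204]) cube([1091, 254, 172]);
translate([141, 2262, 1376]) cube([1091, 254, 172]);


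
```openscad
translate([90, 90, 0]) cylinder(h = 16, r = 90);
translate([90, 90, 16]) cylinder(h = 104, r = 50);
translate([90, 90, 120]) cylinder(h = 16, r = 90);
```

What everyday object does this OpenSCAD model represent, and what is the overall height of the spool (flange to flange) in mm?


A spool. The overall height is 136 mm.

Three coaxial cylinders, large–small–large — a spool. Two 16 mm flanges and a 104 mm core give 16 + 104 + 16 = 136 mm.


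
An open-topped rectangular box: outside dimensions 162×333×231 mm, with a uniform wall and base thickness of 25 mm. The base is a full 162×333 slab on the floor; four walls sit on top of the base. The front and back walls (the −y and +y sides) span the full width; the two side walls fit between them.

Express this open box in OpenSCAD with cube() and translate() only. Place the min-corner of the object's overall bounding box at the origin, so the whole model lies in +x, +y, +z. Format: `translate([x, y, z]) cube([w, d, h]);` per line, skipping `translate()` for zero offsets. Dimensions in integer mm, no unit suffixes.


cube([162, 333, 25]);
translate([0, 0, 25]) cube([162, 25, 206]);
translate([0, 308, 25]) cube([162, 25, 206]);
translate([0, 25, 25]) cube([25, 283, 206]);
translate([137, 25, 25]) cube([25, 283, 206]);


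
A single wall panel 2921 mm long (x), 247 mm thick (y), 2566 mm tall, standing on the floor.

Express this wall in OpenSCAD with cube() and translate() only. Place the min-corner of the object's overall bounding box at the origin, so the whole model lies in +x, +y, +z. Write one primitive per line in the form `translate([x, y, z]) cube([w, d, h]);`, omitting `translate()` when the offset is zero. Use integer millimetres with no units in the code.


cube([2921, 247, 2566]);


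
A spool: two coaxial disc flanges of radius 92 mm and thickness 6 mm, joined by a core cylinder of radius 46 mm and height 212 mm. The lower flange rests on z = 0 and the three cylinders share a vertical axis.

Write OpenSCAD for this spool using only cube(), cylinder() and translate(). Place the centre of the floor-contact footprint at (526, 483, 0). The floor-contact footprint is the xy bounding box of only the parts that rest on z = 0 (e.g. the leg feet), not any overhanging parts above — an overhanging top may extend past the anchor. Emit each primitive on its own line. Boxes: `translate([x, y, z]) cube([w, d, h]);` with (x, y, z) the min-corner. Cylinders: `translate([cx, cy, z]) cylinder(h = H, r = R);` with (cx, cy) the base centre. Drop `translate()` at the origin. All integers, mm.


translate([526, 483, 0]) cylinder(h = 6, r = 92);
translate([526, 483, 6]) cylinder(h = 212, r = 46);
translate([526, 483, 218]) cylinder(h = 6, r = 92);


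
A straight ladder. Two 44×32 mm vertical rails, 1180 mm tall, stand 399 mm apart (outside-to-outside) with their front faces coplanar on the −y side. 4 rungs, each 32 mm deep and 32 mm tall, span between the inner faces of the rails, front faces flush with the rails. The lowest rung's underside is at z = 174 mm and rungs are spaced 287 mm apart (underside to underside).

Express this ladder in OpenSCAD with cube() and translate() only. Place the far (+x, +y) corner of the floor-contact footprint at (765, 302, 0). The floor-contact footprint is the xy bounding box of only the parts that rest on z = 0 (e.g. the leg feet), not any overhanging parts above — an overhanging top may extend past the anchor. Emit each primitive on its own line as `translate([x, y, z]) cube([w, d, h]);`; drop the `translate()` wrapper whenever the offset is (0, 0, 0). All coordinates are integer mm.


translate([366, 270, 0]) cube([44, 32, 1180]);
translate([721, 270, 0]) cube([44, 32, 1180]);
translate([410, 270, 174]) cube([311, 32, 32]);
translate([410, 270, 461]) cube([311, 32, 32]);
translate([410, 270, 748]) cube([311, 32, 32]);
translate([410, 270, 1035]) cube([311, 32, 32]);


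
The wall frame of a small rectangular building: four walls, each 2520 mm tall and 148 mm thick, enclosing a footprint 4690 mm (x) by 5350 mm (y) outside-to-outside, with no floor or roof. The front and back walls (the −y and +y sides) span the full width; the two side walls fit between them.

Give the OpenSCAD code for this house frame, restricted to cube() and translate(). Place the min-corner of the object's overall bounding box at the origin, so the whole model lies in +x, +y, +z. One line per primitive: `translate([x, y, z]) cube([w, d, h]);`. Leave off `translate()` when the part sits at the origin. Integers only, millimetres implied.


cube([4690, 148, 2520]);
translate([0, 5202, 0]) cube([4690, 148, 2520]);
translate([0, 148, 0]) cube([148, 5054, 2520]);
translate([4542, 148, 0]) cube([148, 5054, 2520]);


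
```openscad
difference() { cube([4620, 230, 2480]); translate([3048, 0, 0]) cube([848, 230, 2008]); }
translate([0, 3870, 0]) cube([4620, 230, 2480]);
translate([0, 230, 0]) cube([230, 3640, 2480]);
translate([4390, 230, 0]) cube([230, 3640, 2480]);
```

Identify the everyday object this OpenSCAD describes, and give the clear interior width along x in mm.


A single room. The interior width is 4160 mm.

Four walls enclosing a rectangle with a door in the front wall — a room. Outside width 4620 minus two 230 mm walls gives 4160 mm.


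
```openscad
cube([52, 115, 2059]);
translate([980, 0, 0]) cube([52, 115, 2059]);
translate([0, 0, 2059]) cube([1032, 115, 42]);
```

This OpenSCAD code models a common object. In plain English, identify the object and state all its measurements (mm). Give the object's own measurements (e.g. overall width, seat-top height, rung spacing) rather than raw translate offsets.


A door frame. The clear opening is 928 mm wide and 2059 mm high. Two 52 mm wide jambs, 115 mm deep, stand either side of the opening from the floor to the top of the opening. A 42 mm thick head sits across the top of both jambs, spanning the full outside width of the frame.


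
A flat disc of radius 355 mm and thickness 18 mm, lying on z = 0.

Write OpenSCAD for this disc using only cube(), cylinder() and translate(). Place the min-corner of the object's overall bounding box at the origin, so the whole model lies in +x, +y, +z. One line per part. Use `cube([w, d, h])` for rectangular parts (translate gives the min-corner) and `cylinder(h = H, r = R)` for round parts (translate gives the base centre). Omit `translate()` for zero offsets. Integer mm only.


translate([355, 355, 0]) cylinder(h = 18, r = 355);


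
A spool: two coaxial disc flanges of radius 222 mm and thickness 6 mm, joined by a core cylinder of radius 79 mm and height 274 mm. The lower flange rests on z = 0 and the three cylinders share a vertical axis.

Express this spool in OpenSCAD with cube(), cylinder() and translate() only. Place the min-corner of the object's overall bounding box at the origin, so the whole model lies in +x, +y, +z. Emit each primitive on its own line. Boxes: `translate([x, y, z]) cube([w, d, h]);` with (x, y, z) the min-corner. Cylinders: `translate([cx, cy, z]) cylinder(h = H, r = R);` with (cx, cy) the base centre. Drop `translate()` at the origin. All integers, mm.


translate([222, 222, 0]) cylinder(h = 6, r = 222);
translate([222, 222, 6]) cylinder(h = 274, r = 79);
translate([222, 222, 280]) cylinder(h = 6, r = 222);


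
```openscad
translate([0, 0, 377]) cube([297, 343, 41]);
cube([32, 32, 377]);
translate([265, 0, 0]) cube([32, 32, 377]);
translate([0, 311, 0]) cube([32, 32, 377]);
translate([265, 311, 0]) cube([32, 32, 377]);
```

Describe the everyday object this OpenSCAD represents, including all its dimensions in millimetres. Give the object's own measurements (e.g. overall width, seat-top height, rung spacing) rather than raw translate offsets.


A four-legged stool. The seat is a 297×343×41 mm slab whose top surface is at z = 418 mm; four square legs, each 32×32 mm in cross-section, run from the floor (z = 0) to the underside of the seat, each flush with a corner of the seat.


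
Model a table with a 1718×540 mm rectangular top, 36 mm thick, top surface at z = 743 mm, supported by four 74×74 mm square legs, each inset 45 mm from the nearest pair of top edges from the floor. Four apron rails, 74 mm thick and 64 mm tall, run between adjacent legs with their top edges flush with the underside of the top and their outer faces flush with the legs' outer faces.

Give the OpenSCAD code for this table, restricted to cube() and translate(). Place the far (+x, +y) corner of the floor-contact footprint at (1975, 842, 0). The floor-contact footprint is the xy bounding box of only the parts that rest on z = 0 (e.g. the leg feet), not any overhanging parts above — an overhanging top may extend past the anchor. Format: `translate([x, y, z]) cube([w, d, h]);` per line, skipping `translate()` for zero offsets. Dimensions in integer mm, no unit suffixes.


translate([302, 347, 707]) cube([1718, 540, 36]);
translate([347, 392, 0]) cube([74, 74, 707]);
translate([1901, 392, 0]) cube([74, 74, 707]);
translate([347, 768, 0]) cube([74, 74, 707]);
translate([1901, 768, 0]) cube([74, 74, 707]);
translate([421, 392, 643]) cube([1480, 74, 64]);
translate([421, 768, 643]) cube([1480, 74, 64]);
translate([347, 466, 643]) cube([74, 302, 64]);
translate([1901, 466, 643]) cube([74, 302, 64]);


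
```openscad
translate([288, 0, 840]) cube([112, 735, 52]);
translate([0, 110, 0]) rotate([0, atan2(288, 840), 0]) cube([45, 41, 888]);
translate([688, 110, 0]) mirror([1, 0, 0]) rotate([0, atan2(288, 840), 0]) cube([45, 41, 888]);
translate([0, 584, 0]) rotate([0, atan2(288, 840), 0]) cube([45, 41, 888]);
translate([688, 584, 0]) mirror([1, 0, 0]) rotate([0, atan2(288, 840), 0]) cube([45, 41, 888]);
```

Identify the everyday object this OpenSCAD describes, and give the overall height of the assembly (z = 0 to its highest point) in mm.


A sawhorse. The overall height is 892 mm.

A beam across two mirrored pairs of raked legs — a sawhorse. The beam's underside is at z = 840 (matching the legs' vertical rise in atan2(288, 840)) and the beam is 52 mm tall, so its top is at 840 + 52 = 892 mm. The raked legs top out at the beam's underside, so that is the highest point.


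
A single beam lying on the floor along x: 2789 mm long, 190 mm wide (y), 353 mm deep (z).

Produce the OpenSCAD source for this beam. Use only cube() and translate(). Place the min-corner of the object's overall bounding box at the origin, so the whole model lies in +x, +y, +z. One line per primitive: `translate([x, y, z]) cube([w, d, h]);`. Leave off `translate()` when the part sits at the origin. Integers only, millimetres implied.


cube([2789, 190, 353]);


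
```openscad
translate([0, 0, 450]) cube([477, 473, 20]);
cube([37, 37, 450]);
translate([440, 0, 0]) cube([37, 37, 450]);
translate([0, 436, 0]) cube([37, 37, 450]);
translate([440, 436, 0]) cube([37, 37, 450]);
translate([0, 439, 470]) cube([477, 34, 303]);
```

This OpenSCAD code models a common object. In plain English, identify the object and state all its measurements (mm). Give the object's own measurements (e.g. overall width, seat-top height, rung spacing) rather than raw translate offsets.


A chair. The seat is a 477×473×20 mm slab with its top at z = 470 mm, on four 37×37 mm corner legs (flush with the seat edges, standing on z = 0). A flat backrest 34 mm thick, 303 mm tall, spans the full seat width and rises from the seat top along its +y edge, rear face flush with the rear of the seat.


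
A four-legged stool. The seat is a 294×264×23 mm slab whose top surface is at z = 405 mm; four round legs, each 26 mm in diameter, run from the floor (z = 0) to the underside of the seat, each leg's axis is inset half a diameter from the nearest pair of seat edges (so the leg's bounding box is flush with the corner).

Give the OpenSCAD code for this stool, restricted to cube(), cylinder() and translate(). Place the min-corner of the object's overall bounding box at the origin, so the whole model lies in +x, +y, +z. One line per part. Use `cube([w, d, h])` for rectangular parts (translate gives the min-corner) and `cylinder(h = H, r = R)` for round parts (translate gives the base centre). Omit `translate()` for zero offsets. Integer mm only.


translate([0, 0, 382]) cube([294, 264, 23]);
translate([13, 13, 0]) cylinder(h = 382, r = 13);
translate([281, 13, 0]) cylinder(h = 382, r = 13);
translate([13, 251, 0]) cylinder(h = 382, r = 13);
translate([281, 251, 0]) cylinder(h = 382, r = 13);


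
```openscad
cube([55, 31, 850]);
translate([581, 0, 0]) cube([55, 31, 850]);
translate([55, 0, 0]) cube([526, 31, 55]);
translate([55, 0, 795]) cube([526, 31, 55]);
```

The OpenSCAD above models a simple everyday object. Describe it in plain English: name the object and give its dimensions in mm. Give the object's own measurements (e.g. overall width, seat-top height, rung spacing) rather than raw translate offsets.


A rectangular picture frame lying in the x–z plane (depth along y). The opening is 526 mm wide (x) by 740 mm tall (z), surrounded by a border 55 mm wide on all four sides. The frame is 31 mm deep and is made of two full-height vertical stiles with two horizontal rails fitted between them.


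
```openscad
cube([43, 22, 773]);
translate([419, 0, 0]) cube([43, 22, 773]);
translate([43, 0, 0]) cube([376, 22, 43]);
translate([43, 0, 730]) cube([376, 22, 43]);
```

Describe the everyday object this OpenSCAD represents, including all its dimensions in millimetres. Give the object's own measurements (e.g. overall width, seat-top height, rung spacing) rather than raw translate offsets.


A rectangular picture frame lying in the x–z plane (depth along y). The opening is 376 mm wide (x) by 687 mm tall (z), surrounded by a border 43 mm wide on all four sides. The frame is 22 mm deep and is made of two full-height vertical stiles with two horizontal rails fitted between them.


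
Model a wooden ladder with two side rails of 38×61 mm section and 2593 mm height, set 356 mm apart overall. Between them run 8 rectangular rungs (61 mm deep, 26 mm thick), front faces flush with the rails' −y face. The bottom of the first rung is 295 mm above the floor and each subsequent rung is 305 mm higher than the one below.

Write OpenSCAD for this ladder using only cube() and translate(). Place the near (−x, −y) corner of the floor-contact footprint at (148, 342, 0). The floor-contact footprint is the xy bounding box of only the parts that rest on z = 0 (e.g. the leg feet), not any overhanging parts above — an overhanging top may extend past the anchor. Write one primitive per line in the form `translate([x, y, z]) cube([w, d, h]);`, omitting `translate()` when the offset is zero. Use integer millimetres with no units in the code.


// rung span = 356 - 2*38 = 280
// rung[k] z = 295 + k*305
translate([148, 342, 0]) cube([38, 61, 2593]);
translate([466, 342, 0]) cube([38, 61, 2593]);
translate([186, 342, 295]) cube([280, 61, 26]);
translate([186, 342, 600]) cube([280, 61, 26]);
translate([186, 342, 905]) cube([280, 61, 26]);
translate([186, 342, 1210]) cube([280, 61, 26]);
translate([186, 342, 1515]) cube([280, 61, 26]);
translate([186, 342, 1820]) cube([280, 61, 26]);
translate([186, 342, 2125]) cube([280, 61, 26]);
translate([186, 342, 2430]) cube([280, 61, 26]);


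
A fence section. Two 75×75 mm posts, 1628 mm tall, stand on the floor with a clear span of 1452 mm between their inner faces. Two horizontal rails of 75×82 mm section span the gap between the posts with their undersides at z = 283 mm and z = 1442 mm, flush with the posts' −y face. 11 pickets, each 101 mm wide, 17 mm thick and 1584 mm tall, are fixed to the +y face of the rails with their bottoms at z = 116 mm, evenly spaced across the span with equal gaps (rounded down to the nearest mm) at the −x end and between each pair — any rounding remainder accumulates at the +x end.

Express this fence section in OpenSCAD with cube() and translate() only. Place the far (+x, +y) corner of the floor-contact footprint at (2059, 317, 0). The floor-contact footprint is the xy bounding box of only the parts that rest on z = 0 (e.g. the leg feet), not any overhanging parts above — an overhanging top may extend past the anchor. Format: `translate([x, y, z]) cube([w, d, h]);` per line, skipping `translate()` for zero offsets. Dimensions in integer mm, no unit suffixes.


translate([457, 242, 0]) cube([75, 75, 1628]);
translate([1984, 242, 0]) cube([75, 75, 1628]);
translate([532, 242, 283]) cube([1452, 75, 82]);
translate([532, 242, 1442]) cube([1452, 75, 82]);
translate([560, 317, 116]) cube([101, 17, 1584]);
translate([689, 317, 116]) cube([101, 17, 1584]);
translate([818, 317, 116]) cube([101, 17, 1584]);
translate([947, 317, 116]) cube([101, 17, 1584]);
translate([1076, 317, 116]) cube([101, 17, 1584]);
translate([1205, 317, 116]) cube([101, 17, 1584]);
translate([1334, 317, 116]) cube([101, 17, 1584]);
translate([1463, 317, 116]) cube([101, 17, 1584]);
translate([1592, 317, 116]) cube([101, 17, 1584]);
translate([1721, 317, 116]) cube([101, 17, 1584]);
translate([1850, 317, 116]) cube([101, 17, 1584]);


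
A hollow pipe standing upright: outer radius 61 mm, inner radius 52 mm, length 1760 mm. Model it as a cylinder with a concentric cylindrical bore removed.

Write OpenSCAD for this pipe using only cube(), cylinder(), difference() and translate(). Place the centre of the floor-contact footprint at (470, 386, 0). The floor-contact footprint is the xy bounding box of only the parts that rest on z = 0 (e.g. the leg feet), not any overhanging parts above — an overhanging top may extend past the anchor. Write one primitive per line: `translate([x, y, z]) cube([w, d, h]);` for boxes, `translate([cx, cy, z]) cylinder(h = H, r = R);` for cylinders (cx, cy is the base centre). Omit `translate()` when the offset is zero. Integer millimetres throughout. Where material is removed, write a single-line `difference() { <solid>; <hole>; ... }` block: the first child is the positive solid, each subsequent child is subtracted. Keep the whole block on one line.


difference() { translate([470, 386, 0]) cylinder(h = 1760, r = 61); translate([470, 386, 0]) cylinder(h = 1760, r = 52); }


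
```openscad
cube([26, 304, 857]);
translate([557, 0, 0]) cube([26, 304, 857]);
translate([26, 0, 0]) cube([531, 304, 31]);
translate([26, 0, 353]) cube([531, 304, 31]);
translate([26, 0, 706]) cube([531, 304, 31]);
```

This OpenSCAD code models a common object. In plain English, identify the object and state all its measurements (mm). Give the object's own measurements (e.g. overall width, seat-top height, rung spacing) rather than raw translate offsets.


An open bookshelf. Two side panels, each 26 mm thick, 304 mm deep and 857 mm tall, stand 583 mm apart (outside-to-outside). Between them sit 3 shelves, each 31 mm thick and 304 mm deep, spanning the full gap between the sides. The bottom shelf rests on the floor (its underside at z = 0) and the clear gap between one shelf's top and the next shelf's underside is 322 mm.


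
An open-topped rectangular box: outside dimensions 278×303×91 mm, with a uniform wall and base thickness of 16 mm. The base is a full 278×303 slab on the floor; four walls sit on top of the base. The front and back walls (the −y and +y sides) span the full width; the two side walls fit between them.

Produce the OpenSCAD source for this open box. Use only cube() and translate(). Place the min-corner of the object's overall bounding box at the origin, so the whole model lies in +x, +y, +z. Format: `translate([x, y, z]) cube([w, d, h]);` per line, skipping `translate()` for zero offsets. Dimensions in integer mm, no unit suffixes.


cube([278, 303, 16]);
translate([0, 0, 16]) cube([278, 16, 75]);
translate([0, 287, 16]) cube([278, 16, 75]);
translate([0, 16, 16]) cube([16, 271, 75]);
translate([262, 16, 16]) cube([16, 271, 75]);


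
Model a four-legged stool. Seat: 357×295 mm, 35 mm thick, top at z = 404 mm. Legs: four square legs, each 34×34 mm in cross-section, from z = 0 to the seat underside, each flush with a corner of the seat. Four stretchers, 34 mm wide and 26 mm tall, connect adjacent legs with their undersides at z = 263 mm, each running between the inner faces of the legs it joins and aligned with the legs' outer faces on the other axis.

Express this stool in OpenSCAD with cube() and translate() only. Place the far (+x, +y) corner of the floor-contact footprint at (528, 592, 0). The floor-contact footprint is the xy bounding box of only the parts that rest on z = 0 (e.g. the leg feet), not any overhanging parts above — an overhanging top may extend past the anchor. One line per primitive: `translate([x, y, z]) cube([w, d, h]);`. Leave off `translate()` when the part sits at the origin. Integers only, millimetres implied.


translate([171, 297, 369]) cube([357, 295, 35]);
translate([171, 297, 0]) cube([34, 34, 369]);
translate([494, 297, 0]) cube([34, 34, 369]);
translate([171, 558, 0]) cube([34, 34, 369]);
translate([494, 558, 0]) cube([34, 34, 369]);
translate([205, 297, 263]) cube([289, 34, 26]);
translate([205, 558, 263]) cube([289, 34, 26]);
translate([171, 331, 263]) cube([34, 227, 26]);
translate([494, 331, 263]) cube([34, 227, 26]);


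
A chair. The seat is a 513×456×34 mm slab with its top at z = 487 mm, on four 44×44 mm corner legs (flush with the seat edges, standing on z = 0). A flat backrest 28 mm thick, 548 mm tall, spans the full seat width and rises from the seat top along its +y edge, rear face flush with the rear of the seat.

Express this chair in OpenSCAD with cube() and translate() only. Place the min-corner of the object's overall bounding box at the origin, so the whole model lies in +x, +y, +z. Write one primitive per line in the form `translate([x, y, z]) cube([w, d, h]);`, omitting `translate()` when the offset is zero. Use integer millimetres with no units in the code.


translate([0, 0, 453]) cube([513, 456, 34]);
cube([44, 44, 453]);
translate([469, 0, 0]) cube([44, 44, 453]);
translate([0, 412, 0]) cube([44, 44, 453]);
translate([469, 412, 0]) cube([44, 44, 453]);
translate([0, 428, 487]) cube([513, 28, 548]);


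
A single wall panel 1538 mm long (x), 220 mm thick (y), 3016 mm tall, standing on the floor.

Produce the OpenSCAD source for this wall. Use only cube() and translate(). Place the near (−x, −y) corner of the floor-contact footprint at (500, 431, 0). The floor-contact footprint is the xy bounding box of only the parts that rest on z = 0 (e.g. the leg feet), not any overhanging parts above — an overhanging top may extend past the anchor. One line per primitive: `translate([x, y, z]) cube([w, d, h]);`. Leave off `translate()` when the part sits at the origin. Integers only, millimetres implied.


translate([500, 431, 0]) cube([1538, 220, 3016]);


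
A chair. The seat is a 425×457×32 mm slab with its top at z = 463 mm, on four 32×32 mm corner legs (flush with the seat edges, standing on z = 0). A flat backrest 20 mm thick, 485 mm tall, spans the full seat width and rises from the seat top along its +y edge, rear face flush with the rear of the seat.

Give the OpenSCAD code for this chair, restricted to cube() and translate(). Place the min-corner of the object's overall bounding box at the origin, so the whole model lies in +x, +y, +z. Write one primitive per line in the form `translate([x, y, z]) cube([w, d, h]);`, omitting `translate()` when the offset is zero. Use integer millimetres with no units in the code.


translate([0, 0, 431]) cube([425, 457, 32]);
cube([32, 32, 431]);
translate([393, 0, 0]) cube([32, 32, 431]);
translate([0, 425, 0]) cube([32, 32, 431]);
translate([393, 425, 0]) cube([32, 32, 431]);
translate([0, 437, 463]) cube([425, 20, 485]);


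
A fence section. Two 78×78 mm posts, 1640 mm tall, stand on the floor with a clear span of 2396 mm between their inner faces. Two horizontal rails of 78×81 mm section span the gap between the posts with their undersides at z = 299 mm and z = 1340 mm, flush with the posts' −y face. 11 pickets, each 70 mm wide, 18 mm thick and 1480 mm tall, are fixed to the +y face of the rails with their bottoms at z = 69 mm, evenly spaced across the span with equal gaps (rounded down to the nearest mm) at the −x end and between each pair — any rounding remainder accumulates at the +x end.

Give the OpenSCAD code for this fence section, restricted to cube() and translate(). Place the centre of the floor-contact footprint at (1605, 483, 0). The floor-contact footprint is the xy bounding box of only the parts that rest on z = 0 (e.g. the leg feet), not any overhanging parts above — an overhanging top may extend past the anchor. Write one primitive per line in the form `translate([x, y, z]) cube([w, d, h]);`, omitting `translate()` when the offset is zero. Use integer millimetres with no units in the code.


translate([329, 444, 0]) cube([78, 78, 1640]);
translate([2803, 444, 0]) cube([78, 78, 1640]);
translate([407, 444, 299]) cube([2396, 78, 81]);
translate([407, 444, 1340]) cube([2396, 78, 81]);
translate([542, 522, 69]) cube([70, 18, 1480]);
translate([747, 522, 69]) cube([70, 18, 1480]);
translate([952, 522, 69]) cube([70, 18, 1480]);
translate([1157, 522, 69]) cube([70, 18, 1480]);
translate([1362, 522, 69]) cube([70, 18, 1480]);
translate([1567, 522, 69]) cube([70, 18, 1480]);
translate([1772, 522, 69]) cube([70, 18, 1480]);
translate([1977, 522, 69]) cube([70, 18, 1480]);
translate([2182, 522, 69]) cube([70, 18, 1480]);
translate([2387, 522, 69]) cube([70, 18, 1480]);
translate([2592, 522, 69]) cube([70, 18, 1480]);


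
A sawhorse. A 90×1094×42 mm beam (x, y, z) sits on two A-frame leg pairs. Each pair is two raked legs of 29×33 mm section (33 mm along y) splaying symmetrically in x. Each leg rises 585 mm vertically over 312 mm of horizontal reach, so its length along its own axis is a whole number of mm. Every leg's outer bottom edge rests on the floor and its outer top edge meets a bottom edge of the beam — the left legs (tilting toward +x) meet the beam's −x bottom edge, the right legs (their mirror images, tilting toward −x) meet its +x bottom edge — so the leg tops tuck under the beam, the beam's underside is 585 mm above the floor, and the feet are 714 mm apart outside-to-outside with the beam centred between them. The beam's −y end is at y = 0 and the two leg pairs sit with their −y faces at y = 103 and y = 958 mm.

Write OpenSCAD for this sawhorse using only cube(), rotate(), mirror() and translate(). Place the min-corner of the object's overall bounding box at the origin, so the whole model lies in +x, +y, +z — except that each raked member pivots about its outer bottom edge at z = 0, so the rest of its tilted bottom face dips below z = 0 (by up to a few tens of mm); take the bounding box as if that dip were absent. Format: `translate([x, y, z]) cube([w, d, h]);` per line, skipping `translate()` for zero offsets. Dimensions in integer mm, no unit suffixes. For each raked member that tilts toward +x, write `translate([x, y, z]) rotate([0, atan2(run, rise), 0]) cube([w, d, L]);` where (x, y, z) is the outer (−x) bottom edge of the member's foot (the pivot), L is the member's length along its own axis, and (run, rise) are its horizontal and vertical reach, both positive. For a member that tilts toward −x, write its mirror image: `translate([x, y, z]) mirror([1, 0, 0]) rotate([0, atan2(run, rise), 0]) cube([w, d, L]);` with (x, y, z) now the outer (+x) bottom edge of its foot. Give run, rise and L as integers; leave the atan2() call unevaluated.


translate([312, 0, 585]) cube([90, 1094, 42]);
translate([0, 103, 0]) rotate([0, atan2(312, 585), 0]) cube([29, 33, 663]);
translate([714, 103, 0]) mirror([1, 0, 0]) rotate([0, atan2(312, 585), 0]) cube([29, 33, 663]);
translate([0, 958, 0]) rotate([0, atan2(312, 585), 0]) cube([29, 33, 663]);
translate([714, 958, 0]) mirror([1, 0, 0]) rotate([0, atan2(312, 585), 0]) cube([29, 33, 663]);


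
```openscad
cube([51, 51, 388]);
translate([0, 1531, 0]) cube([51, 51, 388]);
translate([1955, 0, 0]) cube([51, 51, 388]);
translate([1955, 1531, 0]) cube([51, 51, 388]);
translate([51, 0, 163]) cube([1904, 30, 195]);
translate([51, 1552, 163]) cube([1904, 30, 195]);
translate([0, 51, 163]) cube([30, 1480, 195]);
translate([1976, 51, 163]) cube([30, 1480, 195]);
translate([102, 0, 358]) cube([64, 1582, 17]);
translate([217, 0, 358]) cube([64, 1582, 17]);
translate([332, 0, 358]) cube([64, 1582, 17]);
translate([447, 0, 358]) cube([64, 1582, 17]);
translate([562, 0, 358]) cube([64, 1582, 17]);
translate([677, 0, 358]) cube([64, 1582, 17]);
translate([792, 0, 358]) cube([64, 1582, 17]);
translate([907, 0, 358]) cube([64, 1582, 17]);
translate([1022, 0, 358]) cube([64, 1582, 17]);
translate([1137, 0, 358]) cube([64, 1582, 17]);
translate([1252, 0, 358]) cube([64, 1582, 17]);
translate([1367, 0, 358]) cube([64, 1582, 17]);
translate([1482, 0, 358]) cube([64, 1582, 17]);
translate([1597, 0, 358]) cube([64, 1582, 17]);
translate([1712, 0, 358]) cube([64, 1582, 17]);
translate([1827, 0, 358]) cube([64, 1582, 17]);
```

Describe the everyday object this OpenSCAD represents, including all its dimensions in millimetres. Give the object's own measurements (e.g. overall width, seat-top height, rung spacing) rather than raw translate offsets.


A bed frame 2006 mm long (x) by 1582 mm wide (y). Four 51×51 mm corner posts, 388 mm tall, at the corners of the footprint. Four rails of 30 mm thickness and 195 mm height run between adjacent posts with their undersides at z = 163 mm, their outer faces flush with the outside of the frame (the two x-running rails run between the posts' inner faces; the two y-running rails run between the posts' inner faces). 16 slats, each 64 mm wide (x) and 17 mm thick, lie across the top of the two x-running rails, running the full 1582 mm width of the frame in y; along x they sit between the end posts with a 51 mm gap after the −x posts and between neighbouring slats, leaving 64 mm before the +x posts.
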